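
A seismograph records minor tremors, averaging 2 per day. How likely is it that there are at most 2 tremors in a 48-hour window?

0.2381

Over the interval, μ = 2 × 2 = 4 (a 48-hour window = 2 days).
P(N ≤ 2) = Σ_{j=0}^{2} e^(−μ) μ^j/j! ≈ 0.2381.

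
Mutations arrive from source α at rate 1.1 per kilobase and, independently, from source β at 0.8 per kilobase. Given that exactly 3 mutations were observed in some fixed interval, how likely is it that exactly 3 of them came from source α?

0.1941

Given the total, each event is independently from source α with probability p = λ_α/(λ_α+λ_β) = 1.1/1.9 ≈ 0.5789.
So K ~ Binomial(3, 1.1/1.9): P(K = 3) = C(3,3) · (1.1/1.9)^3 · (0.8/1.9)^0 ≈ 0.1941.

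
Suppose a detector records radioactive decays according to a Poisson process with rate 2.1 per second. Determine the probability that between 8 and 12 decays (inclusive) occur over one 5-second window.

0.5635

Over the interval, μ = 2.1 × 5 = 10.5 (a 5-second window = 5 seconds).
P(8 ≤ N ≤ 12) = Σ_{j=8}^{12} e^(−10.5) · 10.5^j/j! ≈ 0.5635.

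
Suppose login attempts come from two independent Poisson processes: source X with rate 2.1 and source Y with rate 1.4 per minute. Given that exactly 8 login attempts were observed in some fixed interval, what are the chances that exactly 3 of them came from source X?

Given the total, each event is independently from source X with probability p = λ_X/(λ_X+λ_Y) = 2.1/3.5 = 0.6000.
So K ~ Binomial(8, 2.1/3.5): P(K = 3) = C(8,3) · (2.1/3.5)^3 · (1.4/3.5)^5 ≈ 0.1239.

0.1239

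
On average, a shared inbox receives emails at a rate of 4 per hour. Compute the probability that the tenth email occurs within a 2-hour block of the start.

Over the interval, μ = 4 × 2 = 8 (a 2-hour block = 2 hours).
The tenth arrival falls in the interval iff at least 10 events occur there: P(S_10 ≤ t) = P(N ≥ 10) = 1 − P(N ≤ 9) ≈ 0.2834.

0.2834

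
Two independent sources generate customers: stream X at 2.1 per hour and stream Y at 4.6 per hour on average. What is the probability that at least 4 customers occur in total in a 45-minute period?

0.7385

Independent Poisson processes superpose: combined rate λ = 2.1 + 4.6 = 6.7 per hour.
Over the interval, μ = 6.7 × 0.75 = 5.025 (a 45-minute period = 0.75 hours).
P(N ≥ 4) = 1 − P(N ≤ 3) ≈ 0.7385.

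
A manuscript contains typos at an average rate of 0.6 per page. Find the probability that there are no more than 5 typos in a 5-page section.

Over the interval, μ = 0.6 × 5 = 3 (a 5-page section = 5 pages).
P(N ≤ 5) = Σ_{j=0}^{5} e^(−μ) μ^j/j! ≈ 0.9161.

0.9161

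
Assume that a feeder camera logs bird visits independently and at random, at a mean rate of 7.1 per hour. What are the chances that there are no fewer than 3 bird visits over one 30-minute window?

Over the interval, μ = 7.1 × 0.5 = 3.55 (a 30-minute window = 0.5 hours).
P(N ≥ 3) = 1 − P(N ≤ 2) = 1 − Σ_{j=0}^{2} e^(−μ) μ^j/j! ≈ 0.6883.

0.6883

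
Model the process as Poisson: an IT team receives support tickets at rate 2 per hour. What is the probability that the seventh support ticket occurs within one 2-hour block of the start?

Over the interval, μ = 2 × 2 = 4 (a 2-hour block = 2 hours).
The seventh arrival falls in the interval iff at least 7 events occur there: P(S_7 ≤ t) = P(N ≥ 7) = 1 − P(N ≤ 6) ≈ 0.1107.

0.1107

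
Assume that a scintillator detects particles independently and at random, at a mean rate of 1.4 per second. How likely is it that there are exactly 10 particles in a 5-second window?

0.0710

Over the interval, μ = 1.4 × 5 = 7 (a 5-second window = 5 seconds).
P(N = 10) = e^(−μ) μ^10/10! = e^(−7) · 7^10/3628800 ≈ 0.0710.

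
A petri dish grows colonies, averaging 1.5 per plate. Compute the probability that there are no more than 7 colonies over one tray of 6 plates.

Over the interval, μ = 1.5 × 6 = 9 (a tray of 6 plates = 6 plates).
P(N ≤ 7) = Σ_{j=0}^{7} e^(−μ) μ^j/j! ≈ 0.3239.

0.3239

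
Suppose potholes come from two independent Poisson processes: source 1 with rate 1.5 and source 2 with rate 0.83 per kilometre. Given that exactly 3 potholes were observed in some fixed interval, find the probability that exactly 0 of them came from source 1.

Given the total, each event is independently from source 1 with probability p = λ_1/(λ_1+λ_2) = 1.5/2.33 ≈ 0.6438.
So K ~ Binomial(3, 1.5/2.33): P(K = 0) = C(3,0) · (1.5/2.33)^0 · (0.83/2.33)^3 ≈ 0.0452.

0.0452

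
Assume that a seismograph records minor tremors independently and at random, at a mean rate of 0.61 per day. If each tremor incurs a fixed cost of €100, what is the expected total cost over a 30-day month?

E[N] = 0.61 × 30 = 18.3 (a 30-day month = 30 days); E[cost] = 18.3 × €100 = €1830.

€1830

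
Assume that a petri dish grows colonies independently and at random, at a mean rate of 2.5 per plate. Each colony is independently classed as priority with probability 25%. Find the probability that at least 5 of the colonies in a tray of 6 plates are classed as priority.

Thinning: the colonies that are classed as priority themselves form a Poisson process with rate 0.25 × 2.5 = 0.625 per plate.
Over the interval, μ = 0.625 × 6 = 3.75 (a tray of 6 plates = 6 plates).
P(N ≥ 5) = 1 − P(N ≤ 4) ≈ 0.3225.

0.3225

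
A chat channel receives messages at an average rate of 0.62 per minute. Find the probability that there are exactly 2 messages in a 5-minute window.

Over the interval, μ = 0.62 × 5 = 3.1 (a 5-minute window = 5 minutes).
P(N = 2) = e^(−μ) μ^2/2! = e^(−3.1) · 3.1^2/2 ≈ 0.2165.

0.2165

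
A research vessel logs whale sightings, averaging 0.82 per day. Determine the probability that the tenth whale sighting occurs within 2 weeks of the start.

0.7092

Over the interval, μ = 0.82 × 14 = 11.48 (2 weeks = 14 days).
The tenth arrival falls in the interval iff at least 10 events occur there: P(S_10 ≤ t) = P(N ≥ 10) = 1 − P(N ≤ 9) ≈ 0.7092.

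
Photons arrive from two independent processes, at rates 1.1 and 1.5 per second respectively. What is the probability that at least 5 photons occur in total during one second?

Independent Poisson processes superpose: combined rate λ = 1.1 + 1.5 = 2.6 per second.
So μ = 2.6.
P(N ≥ 5) = 1 − P(N ≤ 4) ≈ 0.1226.

0.1226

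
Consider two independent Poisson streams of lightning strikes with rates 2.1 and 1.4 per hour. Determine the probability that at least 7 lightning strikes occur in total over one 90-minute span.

Independent Poisson processes superpose: combined rate λ = 2.1 + 1.4 = 3.5 per hour.
Over the interval, μ = 3.5 × 1.5 = 5.25 (a 90-minute span = 1.5 hours).
P(N ≥ 7) = 1 − P(N ≤ 6) ≈ 0.2752.

0.2752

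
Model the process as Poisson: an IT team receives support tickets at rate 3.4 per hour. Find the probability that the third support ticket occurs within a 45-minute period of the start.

0.4689

Over the interval, μ = 3.4 × 0.75 = 2.55 (a 45-minute period = 0.75 hours).
The third arrival falls in the interval iff at least 3 events occur there: P(S_3 ≤ t) = P(N ≥ 3) = 1 − P(N ≤ 2) ≈ 0.4689.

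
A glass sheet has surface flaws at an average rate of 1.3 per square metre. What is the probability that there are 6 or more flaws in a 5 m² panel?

0.6310

Over the interval, μ = 1.3 × 5 = 6.5 (a 5 m² panel = 5 square metres).
P(N ≥ 6) = 1 − P(N ≤ 5) = 1 − Σ_{j=0}^{5} e^(−μ) μ^j/j! ≈ 0.6310.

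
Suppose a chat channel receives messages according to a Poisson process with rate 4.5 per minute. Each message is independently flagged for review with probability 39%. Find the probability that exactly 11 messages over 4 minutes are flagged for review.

Thinning: the messages that are flagged for review themselves form a Poisson process with rate 0.39 × 4.5 = 1.755 per minute.
Over the interval, μ = 1.755 × 4 = 7.02 (4 minutes).
P(N = 11) = e^(−7.02) · 7.02^11/11! ≈ 0.0457.

0.0457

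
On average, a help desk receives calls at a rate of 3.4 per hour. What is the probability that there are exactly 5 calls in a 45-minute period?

0.0702

Over the interval, μ = 3.4 × 0.75 = 2.55 (a 45-minute period = 0.75 hours).
P(N = 5) = e^(−μ) μ^5/5! = e^(−2.55) · 2.55^5/120 ≈ 0.0702.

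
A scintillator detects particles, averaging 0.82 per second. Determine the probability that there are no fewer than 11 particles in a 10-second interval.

0.2045

Over the interval, μ = 0.82 × 10 = 8.2 (a 10-second interval = 10 seconds).
P(N ≥ 11) = 1 − P(N ≤ 10) = 1 − Σ_{j=0}^{10} e^(−μ) μ^j/j! ≈ 0.2045.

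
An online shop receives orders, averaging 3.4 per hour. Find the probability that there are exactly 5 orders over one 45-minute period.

Over the interval, μ = 3.4 × 0.75 = 2.55 (a 45-minute period = 0.75 hours).
P(N = 5) = e^(−μ) μ^5/5! = e^(−2.55) · 2.55^5/120 ≈ 0.0702.

0.0702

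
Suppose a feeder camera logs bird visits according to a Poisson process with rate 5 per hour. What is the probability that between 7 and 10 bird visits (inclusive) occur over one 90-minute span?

0.4841

Over the interval, μ = 5 × 1.5 = 7.5 (a 90-minute span = 1.5 hours).
P(7 ≤ N ≤ 10) = Σ_{j=7}^{10} e^(−7.5) · 7.5^j/j! ≈ 0.4841.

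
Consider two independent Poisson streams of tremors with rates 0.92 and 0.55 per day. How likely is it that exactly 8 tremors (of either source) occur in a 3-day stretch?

Independent Poisson processes superpose: combined rate λ = 0.92 + 0.55 = 1.47 per day.
Over the interval, μ = 1.47 × 3 = 4.41 (a 3-day stretch = 3 days).
P(N = 8) = e^(−4.41) · 4.41^8/8! ≈ 0.0431.

0.0431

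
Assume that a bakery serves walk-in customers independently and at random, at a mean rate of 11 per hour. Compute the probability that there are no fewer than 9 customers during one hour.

0.7680

With mean μ = 11 per hour,
P(N ≥ 9) = 1 − P(N ≤ 8) = 1 − Σ_{j=0}^{8} e^(−μ) μ^j/j! ≈ 0.7680.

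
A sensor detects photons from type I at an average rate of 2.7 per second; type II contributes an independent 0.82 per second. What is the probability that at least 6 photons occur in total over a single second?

0.1450

Independent Poisson processes superpose: combined rate λ = 2.7 + 0.82 = 3.52 per second.
So μ = 3.52.
P(N ≥ 6) = 1 − P(N ≤ 5) ≈ 0.1450.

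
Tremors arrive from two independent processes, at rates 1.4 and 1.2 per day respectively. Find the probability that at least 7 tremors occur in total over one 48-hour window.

Independent Poisson processes superpose: combined rate λ = 1.4 + 1.2 = 2.6 per day.
Over the interval, μ = 2.6 × 2 = 5.2 (a 48-hour window = 2 days).
P(N ≥ 7) = 1 − P(N ≤ 6) ≈ 0.2676.

0.2676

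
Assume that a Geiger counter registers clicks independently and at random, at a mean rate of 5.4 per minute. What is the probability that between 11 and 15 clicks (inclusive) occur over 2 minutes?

Over the interval, μ = 5.4 × 2 = 10.8 (2 minutes).
P(11 ≤ N ≤ 15) = Σ_{j=11}^{15} e^(−10.8) · 10.8^j/j! ≈ 0.4337.

0.4337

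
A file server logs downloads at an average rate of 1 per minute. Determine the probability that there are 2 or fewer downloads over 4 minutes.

Over the interval, μ = 1 × 4 = 4 (4 minutes).
P(N ≤ 2) = Σ_{j=0}^{2} e^(−μ) μ^j/j! ≈ 0.2381.

0.2381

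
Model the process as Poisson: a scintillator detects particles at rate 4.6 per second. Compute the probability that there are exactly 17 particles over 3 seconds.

0.0682

Over the interval, μ = 4.6 × 3 = 13.8 (3 seconds).
P(N = 17) = e^(−μ) μ^17/17! = e^(−13.8) · 13.8^17/355687428096000 ≈ 0.0682.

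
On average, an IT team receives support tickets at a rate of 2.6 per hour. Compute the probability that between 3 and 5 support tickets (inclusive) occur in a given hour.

With mean μ = 2.6 per hour,
P(3 ≤ N ≤ 5) = Σ_{j=3}^{5} e^(−2.6) · 2.6^j/j! ≈ 0.4325.

0.4325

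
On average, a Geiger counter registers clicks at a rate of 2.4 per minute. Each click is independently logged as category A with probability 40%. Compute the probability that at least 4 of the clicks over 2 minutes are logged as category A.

0.1287

Thinning: the clicks that are logged as category A themselves form a Poisson process with rate 0.4 × 2.4 = 0.96 per minute.
Over the interval, μ = 0.96 × 2 = 1.92 (2 minutes).
P(N ≥ 4) = 1 − P(N ≤ 3) ≈ 0.1287.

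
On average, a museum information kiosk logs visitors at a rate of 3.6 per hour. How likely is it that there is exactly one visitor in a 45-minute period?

Over the interval, μ = 3.6 × 0.75 = 2.7 (a 45-minute period = 0.75 hours).
P(N = 1) = e^(−μ) μ^1/1! = e^(−2.7) · 2.7^1/1 ≈ 0.1815.

0.1815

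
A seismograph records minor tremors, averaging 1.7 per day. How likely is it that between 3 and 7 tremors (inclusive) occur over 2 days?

0.6372

Over the interval, μ = 1.7 × 2 = 3.4 (2 days).
P(3 ≤ N ≤ 7) = Σ_{j=3}^{7} e^(−3.4) · 3.4^j/j! ≈ 0.6372.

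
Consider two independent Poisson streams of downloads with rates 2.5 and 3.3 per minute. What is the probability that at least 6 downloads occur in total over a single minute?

Independent Poisson processes superpose: combined rate λ = 2.5 + 3.3 = 5.8 per minute.
So μ = 5.8.
P(N ≥ 6) = 1 − P(N ≤ 5) ≈ 0.5217.

0.5217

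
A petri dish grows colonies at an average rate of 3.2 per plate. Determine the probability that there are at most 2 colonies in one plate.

0.3799

With mean μ = 3.2 per plate,
P(N ≤ 2) = Σ_{j=0}^{2} e^(−μ) μ^j/j! ≈ 0.3799.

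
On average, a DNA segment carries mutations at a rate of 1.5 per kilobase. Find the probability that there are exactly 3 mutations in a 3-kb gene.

Over the interval, μ = 1.5 × 3 = 4.5 (a 3-kb gene = 3 kilobases).
P(N = 3) = e^(−μ) μ^3/3! = e^(−4.5) · 4.5^3/6 ≈ 0.1687.

0.1687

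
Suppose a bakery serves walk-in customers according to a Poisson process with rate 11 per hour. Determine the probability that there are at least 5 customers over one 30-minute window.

0.6425

Over the interval, μ = 11 × 0.5 = 5.5 (a 30-minute window = 0.5 hours).
P(N ≥ 5) = 1 − P(N ≤ 4) = 1 − Σ_{j=0}^{4} e^(−μ) μ^j/j! ≈ 0.6425.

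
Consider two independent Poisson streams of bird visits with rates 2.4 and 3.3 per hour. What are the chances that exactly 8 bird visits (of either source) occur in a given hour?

Independent Poisson processes superpose: combined rate λ = 2.4 + 3.3 = 5.7 per hour.
So μ = 5.7.
P(N = 8) = e^(−5.7) · 5.7^8/8! ≈ 0.0925.

0.0925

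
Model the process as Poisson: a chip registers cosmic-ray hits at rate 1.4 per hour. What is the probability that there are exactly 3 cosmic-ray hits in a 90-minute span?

0.1890

Over the interval, μ = 1.4 × 1.5 = 2.1 (a 90-minute span = 1.5 hours).
P(N = 3) = e^(−μ) μ^3/3! = e^(−2.1) · 2.1^3/6 ≈ 0.1890.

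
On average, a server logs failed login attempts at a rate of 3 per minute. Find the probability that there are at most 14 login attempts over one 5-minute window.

Over the interval, μ = 3 × 5 = 15 (a 5-minute window = 5 minutes).
P(N ≤ 14) = Σ_{j=0}^{14} e^(−μ) μ^j/j! ≈ 0.4657.

0.4657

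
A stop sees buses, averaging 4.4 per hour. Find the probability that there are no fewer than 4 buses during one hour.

With mean μ = 4.4 per hour,
P(N ≥ 4) = 1 − P(N ≤ 3) = 1 − Σ_{j=0}^{3} e^(−μ) μ^j/j! ≈ 0.6406.

0.6406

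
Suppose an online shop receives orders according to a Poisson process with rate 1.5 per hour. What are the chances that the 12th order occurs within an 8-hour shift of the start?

Over the interval, μ = 1.5 × 8 = 12 (an 8-hour shift = 8 hours).
The 12th arrival falls in the interval iff at least 12 events occur there: P(S_12 ≤ t) = P(N ≥ 12) = 1 − P(N ≤ 11) ≈ 0.5384.

0.5384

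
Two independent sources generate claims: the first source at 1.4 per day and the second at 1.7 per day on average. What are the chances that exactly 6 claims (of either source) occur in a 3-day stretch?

Independent Poisson processes superpose: combined rate λ = 1.4 + 1.7 = 3.1 per day.
Over the interval, μ = 3.1 × 3 = 9.3 (a 3-day stretch = 3 days).
P(N = 6) = e^(−9.3) · 9.3^6/6! ≈ 0.0822.

0.0822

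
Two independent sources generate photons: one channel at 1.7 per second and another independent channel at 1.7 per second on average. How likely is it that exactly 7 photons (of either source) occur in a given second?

Independent Poisson processes superpose: combined rate λ = 1.7 + 1.7 = 3.4 per second.
So μ = 3.4.
P(N = 7) = e^(−3.4) · 3.4^7/7! ≈ 0.0348.

0.0348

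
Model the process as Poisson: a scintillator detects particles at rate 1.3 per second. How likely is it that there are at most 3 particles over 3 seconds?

0.4532

Over the interval, μ = 1.3 × 3 = 3.9 (3 seconds).
P(N ≤ 3) = Σ_{j=0}^{3} e^(−μ) μ^j/j! ≈ 0.4532.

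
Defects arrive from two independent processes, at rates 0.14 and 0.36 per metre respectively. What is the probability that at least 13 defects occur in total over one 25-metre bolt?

0.4810

Independent Poisson processes superpose: combined rate λ = 0.14 + 0.36 = 0.5 per metre.
Over the interval, μ = 0.5 × 25 = 12.5 (a 25-metre bolt = 25 metres).
P(N ≥ 13) = 1 − P(N ≤ 12) ≈ 0.4810.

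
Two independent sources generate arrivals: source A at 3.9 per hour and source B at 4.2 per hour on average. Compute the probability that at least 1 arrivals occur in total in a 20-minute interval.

0.9328

Independent Poisson processes superpose: combined rate λ = 3.9 + 4.2 = 8.1 per hour.
Over the interval, μ = 8.1 × 1/3 = 2.7 (a 20-minute interval = 1/3 hours).
P(N ≥ 1) = 1 − P(N ≤ 0) ≈ 0.9328.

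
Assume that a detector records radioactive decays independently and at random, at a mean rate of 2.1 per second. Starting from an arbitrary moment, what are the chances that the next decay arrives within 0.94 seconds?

Inter-arrival times are exponential with rate λ = 2.1 per second.
P(T ≤ 0.94) = 1 − e^(−λt) = 1 − e^(−2.1 × 0.94) = 1 − e^(−1.974) ≈ 0.8611.

0.8611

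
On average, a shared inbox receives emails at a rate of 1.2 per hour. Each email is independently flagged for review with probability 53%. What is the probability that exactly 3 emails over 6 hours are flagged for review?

Thinning: the emails that are flagged for review themselves form a Poisson process with rate 0.53 × 1.2 = 0.636 per hour.
Over the interval, μ = 0.636 × 6 = 3.816 (6 hours).
P(N = 3) = e^(−3.816) · 3.816^3/3! ≈ 0.2039.

0.2039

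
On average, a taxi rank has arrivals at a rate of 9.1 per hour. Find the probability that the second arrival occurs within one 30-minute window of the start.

0.9414

Over the interval, μ = 9.1 × 0.5 = 4.55 (a 30-minute window = 0.5 hours).
The second arrival falls in the interval iff at least 2 events occur there: P(S_2 ≤ t) = P(N ≥ 2) = 1 − P(N ≤ 1) ≈ 0.9414.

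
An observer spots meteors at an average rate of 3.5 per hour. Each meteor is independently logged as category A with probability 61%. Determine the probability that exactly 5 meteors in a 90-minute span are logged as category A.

Thinning: the meteors that are logged as category A themselves form a Poisson process with rate 0.61 × 3.5 = 2.135 per hour.
Over the interval, μ = 2.135 × 1.5 = 3.2025 (a 90-minute span = 1.5 hours).
P(N = 5) = e^(−3.2025) · 3.2025^5/5! ≈ 0.1141.

0.1141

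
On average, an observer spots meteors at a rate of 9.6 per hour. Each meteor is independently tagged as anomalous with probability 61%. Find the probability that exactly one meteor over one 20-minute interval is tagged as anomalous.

Thinning: the meteors that are tagged as anomalous themselves form a Poisson process with rate 0.61 × 9.6 = 5.856 per hour.
Over the interval, μ = 5.856 × 1/3 = 1.952 (a 20-minute interval = 1/3 hours).
P(N = 1) = e^(−1.952) · 1.952^1/1! ≈ 0.2772.

0.2772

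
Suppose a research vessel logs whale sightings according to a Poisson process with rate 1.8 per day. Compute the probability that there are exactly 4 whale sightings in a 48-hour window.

0.1912

Over the interval, μ = 1.8 × 2 = 3.6 (a 48-hour window = 2 days).
P(N = 4) = e^(−μ) μ^4/4! = e^(−3.6) · 3.6^4/24 ≈ 0.1912.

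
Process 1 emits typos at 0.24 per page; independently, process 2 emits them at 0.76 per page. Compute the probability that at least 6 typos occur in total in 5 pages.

0.3840

Independent Poisson processes superpose: combined rate λ = 0.24 + 0.76 = 1 per page.
Over the interval, μ = 1 × 5 = 5 (5 pages).
P(N ≥ 6) = 1 − P(N ≤ 5) ≈ 0.3840.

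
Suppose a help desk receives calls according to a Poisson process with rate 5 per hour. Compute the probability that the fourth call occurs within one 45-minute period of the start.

Over the interval, μ = 5 × 0.75 = 3.75 (a 45-minute period = 0.75 hours).
The fourth arrival falls in the interval iff at least 4 events occur there: P(S_4 ≤ t) = P(N ≥ 4) = 1 − P(N ≤ 3) ≈ 0.5162.

0.5162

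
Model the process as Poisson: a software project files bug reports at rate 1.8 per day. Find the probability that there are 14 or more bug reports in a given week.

0.3831

Over the interval, μ = 1.8 × 7 = 12.6 (a week = 7 days).
P(N ≥ 14) = 1 − P(N ≤ 13) = 1 − Σ_{j=0}^{13} e^(−μ) μ^j/j! ≈ 0.3831.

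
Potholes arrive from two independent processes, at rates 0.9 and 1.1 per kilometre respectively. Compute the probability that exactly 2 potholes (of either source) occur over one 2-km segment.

Independent Poisson processes superpose: combined rate λ = 0.9 + 1.1 = 2 per kilometre.
Over the interval, μ = 2 × 2 = 4 (a 2-km segment = 2 kilometres).
P(N = 2) = e^(−4) · 4^2/2! ≈ 0.1465.

0.1465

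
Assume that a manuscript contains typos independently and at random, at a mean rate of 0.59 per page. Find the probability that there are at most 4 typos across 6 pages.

Over the interval, μ = 0.59 × 6 = 3.54 (6 pages).
P(N ≤ 4) = Σ_{j=0}^{4} e^(−μ) μ^j/j! ≈ 0.7179.

0.7179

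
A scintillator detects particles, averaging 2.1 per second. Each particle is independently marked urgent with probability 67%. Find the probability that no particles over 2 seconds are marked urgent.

0.0600

Thinning: the particles that are marked urgent themselves form a Poisson process with rate 0.67 × 2.1 = 1.407 per second.
Over the interval, μ = 1.407 × 2 = 2.814 (2 seconds).
P(N = 0) = e^(−2.814) · 2.814^0/0! ≈ 0.0600.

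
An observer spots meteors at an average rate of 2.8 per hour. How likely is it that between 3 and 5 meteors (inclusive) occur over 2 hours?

Over the interval, μ = 2.8 × 2 = 5.6 (2 hours).
P(3 ≤ N ≤ 5) = Σ_{j=3}^{5} e^(−5.6) · 5.6^j/j! ≈ 0.4295.

0.4295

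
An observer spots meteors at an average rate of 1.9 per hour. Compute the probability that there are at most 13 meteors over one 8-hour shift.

Over the interval, μ = 1.9 × 8 = 15.2 (an 8-hour shift = 8 hours).
P(N ≤ 13) = Σ_{j=0}^{13} e^(−μ) μ^j/j! ≈ 0.3444.

0.3444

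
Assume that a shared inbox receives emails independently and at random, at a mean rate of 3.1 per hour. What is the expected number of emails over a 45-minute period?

E[N] = λt = 3.1 × 0.75 = 2.325 (a 45-minute period = 0.75 hours).

2.325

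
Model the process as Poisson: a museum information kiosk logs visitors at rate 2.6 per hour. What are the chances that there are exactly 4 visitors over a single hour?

With mean μ = 2.6 per hour,
P(N = 4) = e^(−μ) μ^4/4! = e^(−2.6) · 2.6^4/24 ≈ 0.1414.

0.1414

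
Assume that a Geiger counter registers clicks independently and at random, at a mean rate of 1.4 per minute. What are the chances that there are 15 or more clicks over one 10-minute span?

Over the interval, μ = 1.4 × 10 = 14 (a 10-minute span = 10 minutes).
P(N ≥ 15) = 1 − P(N ≤ 14) = 1 − Σ_{j=0}^{14} e^(−μ) μ^j/j! ≈ 0.4296.

0.4296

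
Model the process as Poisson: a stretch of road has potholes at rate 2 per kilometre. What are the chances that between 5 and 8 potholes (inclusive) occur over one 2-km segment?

0.3498

Over the interval, μ = 2 × 2 = 4 (a 2-km segment = 2 kilometres).
P(5 ≤ N ≤ 8) = Σ_{j=5}^{8} e^(−4) · 4^j/j! ≈ 0.3498.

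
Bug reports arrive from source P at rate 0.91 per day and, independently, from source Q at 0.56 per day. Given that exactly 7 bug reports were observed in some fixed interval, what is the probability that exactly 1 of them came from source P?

0.0132

Given the total, each event is independently from source P with probability p = λ_P/(λ_P+λ_Q) = 0.91/1.47 ≈ 0.6190.
So K ~ Binomial(7, 0.91/1.47): P(K = 1) = C(7,1) · (0.91/1.47)^1 · (0.56/1.47)^6 ≈ 0.0132.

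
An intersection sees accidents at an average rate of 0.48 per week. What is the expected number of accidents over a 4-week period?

1.92

E[N] = λt = 0.48 × 4 = 1.92 (a 4-week period = 4 weeks).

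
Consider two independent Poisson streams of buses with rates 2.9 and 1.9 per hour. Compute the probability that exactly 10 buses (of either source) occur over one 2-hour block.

0.1241

Independent Poisson processes superpose: combined rate λ = 2.9 + 1.9 = 4.8 per hour.
Over the interval, μ = 4.8 × 2 = 9.6 (a 2-hour block = 2 hours).
P(N = 10) = e^(−9.6) · 9.6^10/10! ≈ 0.1241.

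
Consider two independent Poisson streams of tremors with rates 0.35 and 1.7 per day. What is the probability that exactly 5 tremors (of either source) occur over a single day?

Independent Poisson processes superpose: combined rate λ = 0.35 + 1.7 = 2.05 per day.
So μ = 2.05.
P(N = 5) = e^(−2.05) · 2.05^5/5! ≈ 0.0388.

0.0388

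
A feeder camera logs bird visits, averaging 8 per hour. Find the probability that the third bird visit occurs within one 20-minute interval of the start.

0.4982

Over the interval, μ = 8 × 1/3 ≈ 2.66667 (a 20-minute interval = 1/3 hours).
The third arrival falls in the interval iff at least 3 events occur there: P(S_3 ≤ t) = P(N ≥ 3) = 1 − P(N ≤ 2) ≈ 0.4982.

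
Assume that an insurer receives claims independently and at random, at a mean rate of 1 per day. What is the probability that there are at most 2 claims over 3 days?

0.4232

Over the interval, μ = 1 × 3 = 3 (3 days).
P(N ≤ 2) = Σ_{j=0}^{2} e^(−μ) μ^j/j! ≈ 0.4232.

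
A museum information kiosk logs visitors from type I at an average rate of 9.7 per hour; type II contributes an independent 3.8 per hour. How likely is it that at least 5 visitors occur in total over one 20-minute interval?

0.4679

Independent Poisson processes superpose: combined rate λ = 9.7 + 3.8 = 13.5 per hour.
Over the interval, μ = 13.5 × 1/3 = 4.5 (a 20-minute interval = 1/3 hours).
P(N ≥ 5) = 1 − P(N ≤ 4) ≈ 0.4679.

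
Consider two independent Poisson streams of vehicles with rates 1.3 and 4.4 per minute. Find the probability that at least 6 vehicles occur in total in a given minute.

Independent Poisson processes superpose: combined rate λ = 1.3 + 4.4 = 5.7 per minute.
So μ = 5.7.
P(N ≥ 6) = 1 − P(N ≤ 5) ≈ 0.5050.

0.5050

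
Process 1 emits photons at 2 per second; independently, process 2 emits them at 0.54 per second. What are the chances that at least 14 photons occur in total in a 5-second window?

Independent Poisson processes superpose: combined rate λ = 2 + 0.54 = 2.54 per second.
Over the interval, μ = 2.54 × 5 = 12.7 (a 5-second window = 5 seconds).
P(N ≥ 14) = 1 − P(N ≤ 13) ≈ 0.3940.

0.3940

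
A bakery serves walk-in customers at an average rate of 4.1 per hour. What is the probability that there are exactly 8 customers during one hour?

With mean μ = 4.1 per hour,
P(N = 8) = e^(−μ) μ^8/8! = e^(−4.1) · 4.1^8/40320 ≈ 0.0328.

0.0328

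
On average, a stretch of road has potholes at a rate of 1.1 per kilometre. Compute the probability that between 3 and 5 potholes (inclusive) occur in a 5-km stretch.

Over the interval, μ = 1.1 × 5 = 5.5 (a 5-km stretch = 5 kilometres).
P(3 ≤ N ≤ 5) = Σ_{j=3}^{5} e^(−5.5) · 5.5^j/j! ≈ 0.4405.

0.4405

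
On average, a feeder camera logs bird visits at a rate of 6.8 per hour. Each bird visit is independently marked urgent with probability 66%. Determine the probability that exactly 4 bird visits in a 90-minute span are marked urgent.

Thinning: the bird visits that are marked urgent themselves form a Poisson process with rate 0.66 × 6.8 = 4.488 per hour.
Over the interval, μ = 4.488 × 1.5 = 6.732 (a 90-minute span = 1.5 hours).
P(N = 4) = e^(−6.732) · 6.732^4/4! ≈ 0.1020.

0.1020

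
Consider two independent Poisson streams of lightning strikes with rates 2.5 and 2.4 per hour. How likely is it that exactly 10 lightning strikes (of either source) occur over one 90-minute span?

0.0815

Independent Poisson processes superpose: combined rate λ = 2.5 + 2.4 = 4.9 per hour.
Over the interval, μ = 4.9 × 1.5 = 7.35 (a 90-minute span = 1.5 hours).
P(N = 10) = e^(−7.35) · 7.35^10/10! ≈ 0.0815.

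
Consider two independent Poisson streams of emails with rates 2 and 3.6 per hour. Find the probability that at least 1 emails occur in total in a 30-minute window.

0.9392

Independent Poisson processes superpose: combined rate λ = 2 + 3.6 = 5.6 per hour.
Over the interval, μ = 5.6 × 0.5 = 2.8 (a 30-minute window = 0.5 hours).
P(N ≥ 1) = 1 − P(N ≤ 0) ≈ 0.9392.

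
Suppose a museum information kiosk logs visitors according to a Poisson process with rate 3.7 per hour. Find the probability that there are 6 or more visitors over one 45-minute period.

0.0630

Over the interval, μ = 3.7 × 0.75 = 2.775 (a 45-minute period = 0.75 hours).
P(N ≥ 6) = 1 − P(N ≤ 5) = 1 − Σ_{j=0}^{5} e^(−μ) μ^j/j! ≈ 0.0630.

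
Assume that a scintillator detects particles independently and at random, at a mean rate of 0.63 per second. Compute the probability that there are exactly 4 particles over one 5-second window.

0.1758

Over the interval, μ = 0.63 × 5 = 3.15 (a 5-second window = 5 seconds).
P(N = 4) = e^(−μ) μ^4/4! = e^(−3.15) · 3.15^4/24 ≈ 0.1758.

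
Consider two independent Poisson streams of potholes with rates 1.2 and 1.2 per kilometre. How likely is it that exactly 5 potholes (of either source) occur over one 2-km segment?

Independent Poisson processes superpose: combined rate λ = 1.2 + 1.2 = 2.4 per kilometre.
Over the interval, μ = 2.4 × 2 = 4.8 (a 2-km segment = 2 kilometres).
P(N = 5) = e^(−4.8) · 4.8^5/5! ≈ 0.1747.

0.1747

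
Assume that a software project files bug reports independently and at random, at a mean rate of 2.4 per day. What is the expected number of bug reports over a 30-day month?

E[N] = λt = 2.4 × 30 = 72 (a 30-day month = 30 days).

72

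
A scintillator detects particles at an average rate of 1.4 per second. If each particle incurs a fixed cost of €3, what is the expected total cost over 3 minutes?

E[N] = 1.4 × 180 = 252 (3 minutes = 180 seconds); E[cost] = 252 × €3 = €756.

€756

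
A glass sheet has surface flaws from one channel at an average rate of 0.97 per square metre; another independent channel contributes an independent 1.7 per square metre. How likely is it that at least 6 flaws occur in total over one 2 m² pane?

0.4435

Independent Poisson processes superpose: combined rate λ = 0.97 + 1.7 = 2.67 per square metre.
Over the interval, μ = 2.67 × 2 = 5.34 (a 2 m² pane = 2 square metres).
P(N ≥ 6) = 1 − P(N ≤ 5) ≈ 0.4435.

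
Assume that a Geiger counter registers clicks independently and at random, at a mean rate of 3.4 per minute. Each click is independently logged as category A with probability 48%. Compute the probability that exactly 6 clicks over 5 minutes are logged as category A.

0.1172

Thinning: the clicks that are logged as category A themselves form a Poisson process with rate 0.48 × 3.4 = 1.632 per minute.
Over the interval, μ = 1.632 × 5 = 8.16 (5 minutes).
P(N = 6) = e^(−8.16) · 8.16^6/6! ≈ 0.1172.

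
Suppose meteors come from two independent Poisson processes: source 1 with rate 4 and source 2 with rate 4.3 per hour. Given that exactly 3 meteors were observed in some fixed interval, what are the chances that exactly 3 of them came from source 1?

Given the total, each event is independently from source 1 with probability p = λ_1/(λ_1+λ_2) = 4/8.3 ≈ 0.4819.
So K ~ Binomial(3, 4/8.3): P(K = 3) = C(3,3) · (4/8.3)^3 · (4.3/8.3)^0 ≈ 0.1119.

0.1119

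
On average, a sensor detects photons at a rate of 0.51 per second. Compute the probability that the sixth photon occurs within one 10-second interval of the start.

Over the interval, μ = 0.51 × 10 = 5.1 (a 10-second interval = 10 seconds).
The sixth arrival falls in the interval iff at least 6 events occur there: P(S_6 ≤ t) = P(N ≥ 6) = 1 − P(N ≤ 5) ≈ 0.4016.

0.4016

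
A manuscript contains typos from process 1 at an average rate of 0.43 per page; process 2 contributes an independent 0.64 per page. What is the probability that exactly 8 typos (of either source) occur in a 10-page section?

0.0961

Independent Poisson processes superpose: combined rate λ = 0.43 + 0.64 = 1.07 per page.
Over the interval, μ = 1.07 × 10 = 10.7 (a 10-page section = 10 pages).
P(N = 8) = e^(−10.7) · 10.7^8/8! ≈ 0.0961.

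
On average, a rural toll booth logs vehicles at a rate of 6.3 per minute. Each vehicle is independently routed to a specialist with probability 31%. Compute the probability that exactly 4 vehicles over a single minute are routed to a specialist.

0.0860

Thinning: the vehicles that are routed to a specialist themselves form a Poisson process with rate 0.31 × 6.3 = 1.953 per minute.
So μ = 1.953.
P(N = 4) = e^(−1.953) · 1.953^4/4! ≈ 0.0860.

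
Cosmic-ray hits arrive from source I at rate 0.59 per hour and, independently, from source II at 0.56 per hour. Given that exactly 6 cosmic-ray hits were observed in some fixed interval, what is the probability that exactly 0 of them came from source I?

0.0133

Given the total, each event is independently from source I with probability p = λ_I/(λ_I+λ_II) = 0.59/1.15 ≈ 0.5130.
So K ~ Binomial(6, 0.59/1.15): P(K = 0) = C(6,0) · (0.59/1.15)^0 · (0.56/1.15)^6 ≈ 0.0133.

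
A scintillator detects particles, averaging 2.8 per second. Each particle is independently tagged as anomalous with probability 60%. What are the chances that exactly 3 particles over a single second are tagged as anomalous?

0.1473

Thinning: the particles that are tagged as anomalous themselves form a Poisson process with rate 0.6 × 2.8 = 1.68 per second.
So μ = 1.68.
P(N = 3) = e^(−1.68) · 1.68^3/3! ≈ 0.1473.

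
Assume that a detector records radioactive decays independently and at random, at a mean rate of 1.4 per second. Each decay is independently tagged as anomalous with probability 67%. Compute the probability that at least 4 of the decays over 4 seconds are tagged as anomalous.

Thinning: the decays that are tagged as anomalous themselves form a Poisson process with rate 0.67 × 1.4 = 0.938 per second.
Over the interval, μ = 0.938 × 4 = 3.752 (4 seconds).
P(N ≥ 4) = 1 − P(N ≤ 3) ≈ 0.5166.

0.5166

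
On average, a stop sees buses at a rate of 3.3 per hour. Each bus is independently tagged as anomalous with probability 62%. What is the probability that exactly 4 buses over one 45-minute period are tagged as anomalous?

Thinning: the buses that are tagged as anomalous themselves form a Poisson process with rate 0.62 × 3.3 = 2.046 per hour.
Over the interval, μ = 2.046 × 0.75 = 1.5345 (a 45-minute period = 0.75 hours).
P(N = 4) = e^(−1.5345) · 1.5345^4/4! ≈ 0.0498.

0.0498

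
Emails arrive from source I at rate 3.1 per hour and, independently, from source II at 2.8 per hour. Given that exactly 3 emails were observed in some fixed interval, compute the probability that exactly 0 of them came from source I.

0.1069

Given the total, each event is independently from source I with probability p = λ_I/(λ_I+λ_II) = 3.1/5.9 ≈ 0.5254.
So K ~ Binomial(3, 3.1/5.9): P(K = 0) = C(3,0) · (3.1/5.9)^0 · (2.8/5.9)^3 ≈ 0.1069.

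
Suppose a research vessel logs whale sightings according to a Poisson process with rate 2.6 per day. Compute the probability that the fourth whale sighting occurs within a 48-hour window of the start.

0.7619

Over the interval, μ = 2.6 × 2 = 5.2 (a 48-hour window = 2 days).
The fourth arrival falls in the interval iff at least 4 events occur there: P(S_4 ≤ t) = P(N ≥ 4) = 1 − P(N ≤ 3) ≈ 0.7619.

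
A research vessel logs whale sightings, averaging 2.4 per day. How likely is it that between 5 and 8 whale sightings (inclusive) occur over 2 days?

0.4679

Over the interval, μ = 2.4 × 2 = 4.8 (2 days).
P(5 ≤ N ≤ 8) = Σ_{j=5}^{8} e^(−4.8) · 4.8^j/j! ≈ 0.4679.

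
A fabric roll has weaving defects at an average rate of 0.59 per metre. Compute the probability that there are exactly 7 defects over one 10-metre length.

0.1353

Over the interval, μ = 0.59 × 10 = 5.9 (a 10-metre length = 10 metres).
P(N = 7) = e^(−μ) μ^7/7! = e^(−5.9) · 5.9^7/5040 ≈ 0.1353.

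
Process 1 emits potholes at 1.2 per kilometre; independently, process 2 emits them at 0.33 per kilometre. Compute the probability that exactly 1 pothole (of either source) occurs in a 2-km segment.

0.1435

Independent Poisson processes superpose: combined rate λ = 1.2 + 0.33 = 1.53 per kilometre.
Over the interval, μ = 1.53 × 2 = 3.06 (a 2-km segment = 2 kilometres).
P(N = 1) = e^(−3.06) · 3.06^1/1! ≈ 0.1435.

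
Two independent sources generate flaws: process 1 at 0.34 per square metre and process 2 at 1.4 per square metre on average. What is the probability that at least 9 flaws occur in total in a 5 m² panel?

0.5042

Independent Poisson processes superpose: combined rate λ = 0.34 + 1.4 = 1.74 per square metre.
Over the interval, μ = 1.74 × 5 = 8.7 (a 5 m² panel = 5 square metres).
P(N ≥ 9) = 1 − P(N ≤ 8) ≈ 0.5042.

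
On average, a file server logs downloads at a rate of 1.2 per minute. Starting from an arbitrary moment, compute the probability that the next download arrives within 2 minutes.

Inter-arrival times are exponential with rate λ = 1.2 per minute.
P(T ≤ 2) = 1 − e^(−λt) = 1 − e^(−1.2 × 2) = 1 − e^(−2.4) ≈ 0.9093.

0.9093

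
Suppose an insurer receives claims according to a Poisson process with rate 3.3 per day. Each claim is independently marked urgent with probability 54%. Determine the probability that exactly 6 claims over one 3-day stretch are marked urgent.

Thinning: the claims that are marked urgent themselves form a Poisson process with rate 0.54 × 3.3 = 1.782 per day.
Over the interval, μ = 1.782 × 3 = 5.346 (a 3-day stretch = 3 days).
P(N = 6) = e^(−5.346) · 5.346^6/6! ≈ 0.1546.

0.1546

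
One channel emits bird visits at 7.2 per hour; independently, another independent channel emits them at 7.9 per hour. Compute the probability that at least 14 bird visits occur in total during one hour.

0.6463

Independent Poisson processes superpose: combined rate λ = 7.2 + 7.9 = 15.1 per hour.
So μ = 15.1.
P(N ≥ 14) = 1 − P(N ≤ 13) ≈ 0.6463.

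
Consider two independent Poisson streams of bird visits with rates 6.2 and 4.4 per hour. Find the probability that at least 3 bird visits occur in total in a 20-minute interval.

0.6853

Independent Poisson processes superpose: combined rate λ = 6.2 + 4.4 = 10.6 per hour.
Over the interval, μ = 10.6 × 1/3 ≈ 3.53333 (a 20-minute interval = 1/3 hours).
P(N ≥ 3) = 1 − P(N ≤ 2) ≈ 0.6853.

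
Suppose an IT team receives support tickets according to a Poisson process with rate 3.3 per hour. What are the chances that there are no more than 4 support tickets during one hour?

0.7626

With mean μ = 3.3 per hour,
P(N ≤ 4) = Σ_{j=0}^{4} e^(−μ) μ^j/j! ≈ 0.7626.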